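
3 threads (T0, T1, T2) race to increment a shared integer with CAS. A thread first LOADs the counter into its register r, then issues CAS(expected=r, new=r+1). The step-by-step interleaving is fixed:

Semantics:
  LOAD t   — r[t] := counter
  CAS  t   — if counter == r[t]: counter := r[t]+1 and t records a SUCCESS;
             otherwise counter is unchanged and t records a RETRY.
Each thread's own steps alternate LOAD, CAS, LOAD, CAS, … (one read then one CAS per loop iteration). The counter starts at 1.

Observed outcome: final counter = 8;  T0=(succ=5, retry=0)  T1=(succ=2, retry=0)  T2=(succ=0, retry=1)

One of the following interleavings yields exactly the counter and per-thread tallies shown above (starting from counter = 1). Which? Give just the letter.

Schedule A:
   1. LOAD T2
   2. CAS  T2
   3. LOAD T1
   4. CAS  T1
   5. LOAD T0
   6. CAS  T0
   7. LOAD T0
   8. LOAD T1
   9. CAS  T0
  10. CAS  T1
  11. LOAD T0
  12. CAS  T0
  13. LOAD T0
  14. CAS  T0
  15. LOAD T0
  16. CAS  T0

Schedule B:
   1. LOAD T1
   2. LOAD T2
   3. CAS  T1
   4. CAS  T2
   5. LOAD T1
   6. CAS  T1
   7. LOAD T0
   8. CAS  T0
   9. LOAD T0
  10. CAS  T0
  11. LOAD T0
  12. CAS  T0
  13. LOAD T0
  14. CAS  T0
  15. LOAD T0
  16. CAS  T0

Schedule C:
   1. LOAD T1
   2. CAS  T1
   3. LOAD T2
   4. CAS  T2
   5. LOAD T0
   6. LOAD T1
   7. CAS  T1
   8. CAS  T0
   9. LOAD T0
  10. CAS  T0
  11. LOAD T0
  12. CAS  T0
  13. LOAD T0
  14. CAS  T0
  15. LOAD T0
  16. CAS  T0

B

Run B:
step 1: T1 LOAD ⇒ load; ctr=1 reg=1
step 2: T2 LOAD ⇒ load; ctr=1 reg=1
step 3: T1 CAS ⇒ ok; ctr=2 reg=1
step 4: T2 CAS ⇒ retry; ctr=2 reg=1
step 5: T1 LOAD ⇒ load; ctr=2 reg=2
step 6: T1 CAS ⇒ ok; ctr=3 reg=2
step 7: T0 LOAD ⇒ load; ctr=3 reg=3
step 8: T0 CAS ⇒ ok; ctr=4 reg=3
step 9: T0 LOAD ⇒ load; ctr=4 reg=4
step 10: T0 CAS ⇒ ok; ctr=5 reg=4
step 11: T0 LOAD ⇒ load; ctr=5 reg=5
step 12: T0 CAS ⇒ ok; ctr=6 reg=5
step 13: T0 LOAD ⇒ load; ctr=6 reg=6
step 14: T0 CAS ⇒ ok; ctr=7 reg=6
step 15: T0 LOAD ⇒ load; ctr=7 reg=7
step 16: T0 CAS ⇒ ok; ctr=8 reg=7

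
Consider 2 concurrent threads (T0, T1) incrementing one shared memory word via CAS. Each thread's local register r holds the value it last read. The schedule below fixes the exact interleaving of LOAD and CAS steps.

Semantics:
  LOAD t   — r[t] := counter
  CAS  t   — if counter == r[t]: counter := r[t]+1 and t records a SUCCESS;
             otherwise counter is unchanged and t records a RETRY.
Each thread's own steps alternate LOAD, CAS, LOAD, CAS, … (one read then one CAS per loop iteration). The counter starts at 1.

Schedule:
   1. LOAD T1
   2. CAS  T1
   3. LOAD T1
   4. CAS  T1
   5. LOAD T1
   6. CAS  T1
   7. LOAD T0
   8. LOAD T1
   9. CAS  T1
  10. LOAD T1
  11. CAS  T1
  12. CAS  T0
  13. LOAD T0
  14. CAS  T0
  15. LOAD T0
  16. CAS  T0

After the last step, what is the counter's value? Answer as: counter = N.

counter = 8

   1) LOAD T1:  M=1  r_T1=1
   2) CAS  T1:  M=2  r_T1=1 ✓
   3) LOAD T1:  M=2  r_T1=2
   4) CAS  T1:  M=3  r_T1=2 ✓
   5) LOAD T1:  M=3  r_T1=3
   6) CAS  T1:  M=4  r_T1=3 ✓
   7) LOAD T0:  M=4  r_T0=4
   8) LOAD T1:  M=4  r_T1=4
   9) CAS  T1:  M=5  r_T1=4 ✓
  10) LOAD T1:  M=5  r_T1=5
  11) CAS  T1:  M=6  r_T1=5 ✓
  12) CAS  T0:  M=6  r_T0=4 ✗
  13) LOAD T0:  M=6  r_T0=6
  14) CAS  T0:  M=7  r_T0=6 ✓
  15) LOAD T0:  M=7  r_T0=7
  16) CAS  T0:  M=8  r_T0=7 ✓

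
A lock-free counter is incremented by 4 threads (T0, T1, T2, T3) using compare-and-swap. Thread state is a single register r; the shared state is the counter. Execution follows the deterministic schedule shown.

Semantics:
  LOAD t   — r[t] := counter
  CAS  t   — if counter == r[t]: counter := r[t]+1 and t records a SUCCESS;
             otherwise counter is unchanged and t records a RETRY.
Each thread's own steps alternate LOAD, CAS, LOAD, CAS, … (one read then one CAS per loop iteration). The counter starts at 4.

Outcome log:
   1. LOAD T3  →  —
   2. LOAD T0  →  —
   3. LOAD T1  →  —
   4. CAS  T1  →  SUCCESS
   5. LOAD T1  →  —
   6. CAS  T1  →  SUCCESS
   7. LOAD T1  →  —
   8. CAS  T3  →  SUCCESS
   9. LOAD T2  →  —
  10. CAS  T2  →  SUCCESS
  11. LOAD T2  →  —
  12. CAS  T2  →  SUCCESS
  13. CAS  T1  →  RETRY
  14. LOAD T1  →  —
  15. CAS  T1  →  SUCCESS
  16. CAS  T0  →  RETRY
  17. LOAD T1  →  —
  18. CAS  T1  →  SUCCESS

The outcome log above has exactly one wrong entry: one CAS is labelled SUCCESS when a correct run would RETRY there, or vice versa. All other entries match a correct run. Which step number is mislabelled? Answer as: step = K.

Re-executing:
   1) LOAD T3:  M=4  r_T3=4
   2) LOAD T0:  M=4  r_T0=4
   3) LOAD T1:  M=4  r_T1=4
   4) CAS  T1:  M=5  r_T1=4 ✓
   5) LOAD T1:  M=5  r_T1=5
   6) CAS  T1:  M=6  r_T1=5 ✓
   7) LOAD T1:  M=6  r_T1=6
   8) CAS  T3:  M=6  r_T3=4 ✗
   9) LOAD T2:  M=6  r_T2=6
  10) CAS  T2:  M=7  r_T2=6 ✓
  11) LOAD T2:  M=7  r_T2=7
  12) CAS  T2:  M=8  r_T2=7 ✓
  13) CAS  T1:  M=8  r_T1=6 ✗
  14) LOAD T1:  M=8  r_T1=8
  15) CAS  T1:  M=9  r_T1=8 ✓
  16) CAS  T0:  M=9  r_T0=4 ✗
  17) LOAD T1:  M=9  r_T1=9
  18) CAS  T1:  M=10  r_T1=9 ✓
Mismatch at 8.

step = 8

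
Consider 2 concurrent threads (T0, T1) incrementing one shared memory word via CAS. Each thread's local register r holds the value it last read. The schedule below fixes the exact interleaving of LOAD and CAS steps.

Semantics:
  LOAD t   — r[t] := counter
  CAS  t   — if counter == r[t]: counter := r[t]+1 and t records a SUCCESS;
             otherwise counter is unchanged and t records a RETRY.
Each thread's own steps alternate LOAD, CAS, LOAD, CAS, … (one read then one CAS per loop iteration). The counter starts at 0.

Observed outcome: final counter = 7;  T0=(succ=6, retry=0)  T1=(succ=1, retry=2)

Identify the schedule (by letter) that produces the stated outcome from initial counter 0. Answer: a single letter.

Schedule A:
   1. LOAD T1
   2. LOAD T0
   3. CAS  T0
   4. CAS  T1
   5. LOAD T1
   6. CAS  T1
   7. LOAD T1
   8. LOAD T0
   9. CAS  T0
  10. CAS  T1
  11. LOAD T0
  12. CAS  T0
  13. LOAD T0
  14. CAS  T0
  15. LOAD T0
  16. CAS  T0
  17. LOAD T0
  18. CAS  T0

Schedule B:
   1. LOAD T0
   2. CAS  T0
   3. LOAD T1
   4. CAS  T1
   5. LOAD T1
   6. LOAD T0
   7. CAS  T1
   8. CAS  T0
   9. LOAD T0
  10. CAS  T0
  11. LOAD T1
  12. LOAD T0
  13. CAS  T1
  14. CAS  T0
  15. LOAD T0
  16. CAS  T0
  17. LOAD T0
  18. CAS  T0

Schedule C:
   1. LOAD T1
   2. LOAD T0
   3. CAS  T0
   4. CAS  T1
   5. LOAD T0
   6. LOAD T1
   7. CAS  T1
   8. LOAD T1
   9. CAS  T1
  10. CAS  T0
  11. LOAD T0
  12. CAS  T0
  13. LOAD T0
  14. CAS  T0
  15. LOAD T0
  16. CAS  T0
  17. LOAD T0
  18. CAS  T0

Run A:
1. LOAD T1 → mem=0 r[T1]=0 [LOAD]
2. LOAD T0 → mem=0 r[T0]=0 [LOAD]
3. CAS T0 → mem=1 r[T0]=0 [OK]
4. CAS T1 → mem=1 r[T1]=0 [RETRY]
5. LOAD T1 → mem=1 r[T1]=1 [LOAD]
6. CAS T1 → mem=2 r[T1]=1 [OK]
7. LOAD T1 → mem=2 r[T1]=2 [LOAD]
8. LOAD T0 → mem=2 r[T0]=2 [LOAD]
9. CAS T0 → mem=3 r[T0]=2 [OK]
10. CAS T1 → mem=3 r[T1]=2 [RETRY]
11. LOAD T0 → mem=3 r[T0]=3 [LOAD]
12. CAS T0 → mem=4 r[T0]=3 [OK]
13. LOAD T0 → mem=4 r[T0]=4 [LOAD]
14. CAS T0 → mem=5 r[T0]=4 [OK]
15. LOAD T0 → mem=5 r[T0]=5 [LOAD]
16. CAS T0 → mem=6 r[T0]=5 [OK]
17. LOAD T0 → mem=6 r[T0]=6 [LOAD]
18. CAS T0 → mem=7 r[T0]=6 [OK]

A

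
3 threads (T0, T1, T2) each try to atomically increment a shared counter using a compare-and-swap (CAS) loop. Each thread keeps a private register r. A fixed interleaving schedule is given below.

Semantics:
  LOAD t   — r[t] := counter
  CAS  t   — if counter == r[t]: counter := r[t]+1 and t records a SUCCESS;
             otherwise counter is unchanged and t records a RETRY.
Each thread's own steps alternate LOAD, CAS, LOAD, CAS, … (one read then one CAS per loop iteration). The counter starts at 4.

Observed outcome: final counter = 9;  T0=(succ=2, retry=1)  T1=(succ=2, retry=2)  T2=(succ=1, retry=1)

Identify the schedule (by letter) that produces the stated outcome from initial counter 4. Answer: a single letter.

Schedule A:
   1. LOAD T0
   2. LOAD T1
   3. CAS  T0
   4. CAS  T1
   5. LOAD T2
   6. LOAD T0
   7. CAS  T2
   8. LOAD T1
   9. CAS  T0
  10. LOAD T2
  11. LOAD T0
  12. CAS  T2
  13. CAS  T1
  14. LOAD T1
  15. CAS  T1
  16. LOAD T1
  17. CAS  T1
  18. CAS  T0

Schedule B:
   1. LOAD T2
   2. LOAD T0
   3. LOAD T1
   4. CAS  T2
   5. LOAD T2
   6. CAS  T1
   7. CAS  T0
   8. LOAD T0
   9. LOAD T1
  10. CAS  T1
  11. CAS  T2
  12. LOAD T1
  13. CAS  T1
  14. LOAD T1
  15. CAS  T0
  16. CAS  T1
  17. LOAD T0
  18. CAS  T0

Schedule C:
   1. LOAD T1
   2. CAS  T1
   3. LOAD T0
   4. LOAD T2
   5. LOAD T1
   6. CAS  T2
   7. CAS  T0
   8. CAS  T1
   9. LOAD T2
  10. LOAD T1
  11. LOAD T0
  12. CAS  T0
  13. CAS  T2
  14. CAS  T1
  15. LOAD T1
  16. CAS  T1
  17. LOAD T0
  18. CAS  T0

C

Tracing schedule C:
#1 T1 reads 4
#2 T1 CAS(4→5) writes; counter now 5
#3 T0 reads 5
#4 T2 reads 5
#5 T1 reads 5
#6 T2 CAS(5→6) writes; counter now 6
#7 T0 CAS(5→6) fails; counter now 6
#8 T1 CAS(5→6) fails; counter now 6
#9 T2 reads 6
#10 T1 reads 6
#11 T0 reads 6
#12 T0 CAS(6→7) writes; counter now 7
#13 T2 CAS(6→7) fails; counter now 7
#14 T1 CAS(6→7) fails; counter now 7
#15 T1 reads 7
#16 T1 CAS(7→8) writes; counter now 8
#17 T0 reads 8
#18 T0 CAS(8→9) writes; counter now 9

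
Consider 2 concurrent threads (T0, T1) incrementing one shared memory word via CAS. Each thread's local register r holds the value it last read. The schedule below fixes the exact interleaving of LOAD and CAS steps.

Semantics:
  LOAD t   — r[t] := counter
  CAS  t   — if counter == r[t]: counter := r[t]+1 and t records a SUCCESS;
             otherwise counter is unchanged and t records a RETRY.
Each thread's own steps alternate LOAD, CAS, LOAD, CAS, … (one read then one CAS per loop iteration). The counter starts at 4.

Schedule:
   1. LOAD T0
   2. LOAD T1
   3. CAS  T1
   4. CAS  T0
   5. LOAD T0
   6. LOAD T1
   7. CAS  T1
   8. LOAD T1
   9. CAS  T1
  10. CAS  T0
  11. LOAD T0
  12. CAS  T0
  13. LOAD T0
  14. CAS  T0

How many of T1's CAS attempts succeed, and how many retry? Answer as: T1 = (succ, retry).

T1 = (3, 0)

[1] T0.load  rd  (counter 4, T0.r 4)
[2] T1.load  rd  (counter 4, T1.r 4)
[3] T1.cas  hit  (counter 5, T1.r 4)
[4] T0.cas  miss  (counter 5, T0.r 4)
[5] T0.load  rd  (counter 5, T0.r 5)
[6] T1.load  rd  (counter 5, T1.r 5)
[7] T1.cas  hit  (counter 6, T1.r 5)
[8] T1.load  rd  (counter 6, T1.r 6)
[9] T1.cas  hit  (counter 7, T1.r 6)
[10] T0.cas  miss  (counter 7, T0.r 5)
[11] T0.load  rd  (counter 7, T0.r 7)
[12] T0.cas  hit  (counter 8, T0.r 7)
[13] T0.load  rd  (counter 8, T0.r 8)
[14] T0.cas  hit  (counter 9, T0.r 8)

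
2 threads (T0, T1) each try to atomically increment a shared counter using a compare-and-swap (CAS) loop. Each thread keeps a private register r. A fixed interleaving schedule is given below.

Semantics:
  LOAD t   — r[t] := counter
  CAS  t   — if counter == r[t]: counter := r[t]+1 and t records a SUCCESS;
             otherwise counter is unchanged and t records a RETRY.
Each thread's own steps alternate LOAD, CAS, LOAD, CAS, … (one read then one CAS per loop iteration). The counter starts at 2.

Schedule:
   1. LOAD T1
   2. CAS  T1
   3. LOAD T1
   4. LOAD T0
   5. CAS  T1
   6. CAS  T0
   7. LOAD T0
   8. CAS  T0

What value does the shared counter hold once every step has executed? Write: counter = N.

counter = 5

T1 LOAD — after: cnt=2, r=2 — load
T1 CAS — after: cnt=3, r=2 — ok
T1 LOAD — after: cnt=3, r=3 — load
T0 LOAD — after: cnt=3, r=3 — load
T1 CAS — after: cnt=4, r=3 — ok
T0 CAS — after: cnt=4, r=3 — retry
T0 LOAD — after: cnt=4, r=4 — load
T0 CAS — after: cnt=5, r=4 — ok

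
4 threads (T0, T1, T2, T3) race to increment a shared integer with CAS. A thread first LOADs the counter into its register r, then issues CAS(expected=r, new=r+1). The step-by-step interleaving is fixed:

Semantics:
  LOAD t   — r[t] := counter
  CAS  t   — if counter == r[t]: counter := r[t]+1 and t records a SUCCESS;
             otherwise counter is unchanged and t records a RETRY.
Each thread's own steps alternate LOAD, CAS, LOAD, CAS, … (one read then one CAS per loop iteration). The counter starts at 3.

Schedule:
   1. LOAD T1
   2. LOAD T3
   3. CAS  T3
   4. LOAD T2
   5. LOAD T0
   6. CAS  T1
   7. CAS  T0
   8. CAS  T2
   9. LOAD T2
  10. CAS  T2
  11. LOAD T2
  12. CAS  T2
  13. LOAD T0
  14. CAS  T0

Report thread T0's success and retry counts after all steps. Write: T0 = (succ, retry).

T0 = (2, 0)

T1 LOAD — after: cnt=3, r=3 — load
T3 LOAD — after: cnt=3, r=3 — load
T3 CAS — after: cnt=4, r=3 — ok
T2 LOAD — after: cnt=4, r=4 — load
T0 LOAD — after: cnt=4, r=4 — load
T1 CAS — after: cnt=4, r=3 — retry
T0 CAS — after: cnt=5, r=4 — ok
T2 CAS — after: cnt=5, r=4 — retry
T2 LOAD — after: cnt=5, r=5 — load
T2 CAS — after: cnt=6, r=5 — ok
T2 LOAD — after: cnt=6, r=6 — load
T2 CAS — after: cnt=7, r=6 — ok
T0 LOAD — after: cnt=7, r=7 — load
T0 CAS — after: cnt=8, r=7 — ok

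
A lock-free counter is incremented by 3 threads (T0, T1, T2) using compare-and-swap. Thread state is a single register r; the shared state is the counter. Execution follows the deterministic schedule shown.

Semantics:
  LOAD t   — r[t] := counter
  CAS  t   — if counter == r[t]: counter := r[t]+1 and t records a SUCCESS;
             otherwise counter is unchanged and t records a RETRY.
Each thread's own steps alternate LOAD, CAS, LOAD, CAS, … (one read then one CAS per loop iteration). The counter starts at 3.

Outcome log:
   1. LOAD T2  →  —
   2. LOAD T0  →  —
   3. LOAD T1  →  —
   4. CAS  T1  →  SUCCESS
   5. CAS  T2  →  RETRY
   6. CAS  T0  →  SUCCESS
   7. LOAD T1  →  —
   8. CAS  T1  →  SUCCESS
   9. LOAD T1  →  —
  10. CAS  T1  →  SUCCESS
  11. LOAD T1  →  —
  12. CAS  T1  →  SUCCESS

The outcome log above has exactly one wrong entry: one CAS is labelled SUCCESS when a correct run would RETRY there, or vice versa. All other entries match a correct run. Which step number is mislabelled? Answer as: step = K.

step = 6

Correct run:
   1) LOAD T2:  M=3  r_T2=3
   2) LOAD T0:  M=3  r_T0=3
   3) LOAD T1:  M=3  r_T1=3
   4) CAS  T1:  M=4  r_T1=3 ✓
   5) CAS  T2:  M=4  r_T2=3 ✗
   6) CAS  T0:  M=4  r_T0=3 ✗
   7) LOAD T1:  M=4  r_T1=4
   8) CAS  T1:  M=5  r_T1=4 ✓
   9) LOAD T1:  M=5  r_T1=5
  10) CAS  T1:  M=6  r_T1=5 ✓
  11) LOAD T1:  M=6  r_T1=6
  12) CAS  T1:  M=7  r_T1=6 ✓
Log disagrees first at step 6.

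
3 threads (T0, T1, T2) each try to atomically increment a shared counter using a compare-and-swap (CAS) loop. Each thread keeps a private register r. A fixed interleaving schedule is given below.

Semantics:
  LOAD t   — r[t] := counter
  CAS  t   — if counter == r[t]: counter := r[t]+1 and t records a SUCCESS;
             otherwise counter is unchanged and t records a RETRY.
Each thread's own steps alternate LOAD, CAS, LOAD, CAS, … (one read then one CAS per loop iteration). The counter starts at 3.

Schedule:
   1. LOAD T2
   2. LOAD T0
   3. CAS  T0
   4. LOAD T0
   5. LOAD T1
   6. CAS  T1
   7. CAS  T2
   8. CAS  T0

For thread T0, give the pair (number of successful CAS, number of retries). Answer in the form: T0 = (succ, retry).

T2 LOAD — after: cnt=3, r=3 — load
T0 LOAD — after: cnt=3, r=3 — load
T0 CAS — after: cnt=4, r=3 — ok
T0 LOAD — after: cnt=4, r=4 — load
T1 LOAD — after: cnt=4, r=4 — load
T1 CAS — after: cnt=5, r=4 — ok
T2 CAS — after: cnt=5, r=3 — retry
T0 CAS — after: cnt=5, r=4 — retry

T0 = (1, 1)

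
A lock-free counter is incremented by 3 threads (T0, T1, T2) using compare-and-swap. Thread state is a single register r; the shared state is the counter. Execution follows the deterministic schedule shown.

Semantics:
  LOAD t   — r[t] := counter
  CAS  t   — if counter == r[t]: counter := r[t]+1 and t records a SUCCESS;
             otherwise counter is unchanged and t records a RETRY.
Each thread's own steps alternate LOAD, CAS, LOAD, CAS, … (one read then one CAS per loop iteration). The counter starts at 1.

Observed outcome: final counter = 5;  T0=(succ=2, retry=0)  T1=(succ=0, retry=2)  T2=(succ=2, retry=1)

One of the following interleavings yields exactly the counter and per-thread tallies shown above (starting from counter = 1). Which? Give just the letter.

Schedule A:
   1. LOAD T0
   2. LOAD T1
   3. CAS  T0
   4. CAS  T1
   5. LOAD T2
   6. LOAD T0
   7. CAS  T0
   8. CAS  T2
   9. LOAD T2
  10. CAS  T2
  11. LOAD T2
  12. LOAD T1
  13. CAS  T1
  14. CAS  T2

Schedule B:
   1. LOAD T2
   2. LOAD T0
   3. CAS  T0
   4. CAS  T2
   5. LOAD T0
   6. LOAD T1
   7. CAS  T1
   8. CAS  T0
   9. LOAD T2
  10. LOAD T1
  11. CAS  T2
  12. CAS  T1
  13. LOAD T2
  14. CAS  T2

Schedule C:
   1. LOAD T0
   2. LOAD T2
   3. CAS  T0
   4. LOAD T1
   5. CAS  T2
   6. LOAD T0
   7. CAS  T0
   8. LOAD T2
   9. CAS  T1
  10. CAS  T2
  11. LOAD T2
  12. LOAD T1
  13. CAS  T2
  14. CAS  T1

C

Tracing schedule C:
[1] T0.load  rd  (counter 1, T0.r 1)
[2] T2.load  rd  (counter 1, T2.r 1)
[3] T0.cas  hit  (counter 2, T0.r 1)
[4] T1.load  rd  (counter 2, T1.r 2)
[5] T2.cas  miss  (counter 2, T2.r 1)
[6] T0.load  rd  (counter 2, T0.r 2)
[7] T0.cas  hit  (counter 3, T0.r 2)
[8] T2.load  rd  (counter 3, T2.r 3)
[9] T1.cas  miss  (counter 3, T1.r 2)
[10] T2.cas  hit  (counter 4, T2.r 3)
[11] T2.load  rd  (counter 4, T2.r 4)
[12] T1.load  rd  (counter 4, T1.r 4)
[13] T2.cas  hit  (counter 5, T2.r 4)
[14] T1.cas  miss  (counter 5, T1.r 4)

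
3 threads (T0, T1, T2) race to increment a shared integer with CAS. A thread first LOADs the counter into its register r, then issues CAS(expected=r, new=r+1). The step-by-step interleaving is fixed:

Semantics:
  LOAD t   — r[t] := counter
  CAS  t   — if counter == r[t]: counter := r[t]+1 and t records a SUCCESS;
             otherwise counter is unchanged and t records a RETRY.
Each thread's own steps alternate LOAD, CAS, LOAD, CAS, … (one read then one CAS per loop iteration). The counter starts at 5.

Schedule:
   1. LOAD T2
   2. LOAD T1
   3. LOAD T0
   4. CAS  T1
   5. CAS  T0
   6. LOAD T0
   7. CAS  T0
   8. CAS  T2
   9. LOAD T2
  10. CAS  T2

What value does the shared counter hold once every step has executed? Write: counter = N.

1. LOAD T2 → mem=5 r[T2]=5 [LOAD]
2. LOAD T1 → mem=5 r[T1]=5 [LOAD]
3. LOAD T0 → mem=5 r[T0]=5 [LOAD]
4. CAS T1 → mem=6 r[T1]=5 [OK]
5. CAS T0 → mem=6 r[T0]=5 [RETRY]
6. LOAD T0 → mem=6 r[T0]=6 [LOAD]
7. CAS T0 → mem=7 r[T0]=6 [OK]
8. CAS T2 → mem=7 r[T2]=5 [RETRY]
9. LOAD T2 → mem=7 r[T2]=7 [LOAD]
10. CAS T2 → mem=8 r[T2]=7 [OK]

counter = 8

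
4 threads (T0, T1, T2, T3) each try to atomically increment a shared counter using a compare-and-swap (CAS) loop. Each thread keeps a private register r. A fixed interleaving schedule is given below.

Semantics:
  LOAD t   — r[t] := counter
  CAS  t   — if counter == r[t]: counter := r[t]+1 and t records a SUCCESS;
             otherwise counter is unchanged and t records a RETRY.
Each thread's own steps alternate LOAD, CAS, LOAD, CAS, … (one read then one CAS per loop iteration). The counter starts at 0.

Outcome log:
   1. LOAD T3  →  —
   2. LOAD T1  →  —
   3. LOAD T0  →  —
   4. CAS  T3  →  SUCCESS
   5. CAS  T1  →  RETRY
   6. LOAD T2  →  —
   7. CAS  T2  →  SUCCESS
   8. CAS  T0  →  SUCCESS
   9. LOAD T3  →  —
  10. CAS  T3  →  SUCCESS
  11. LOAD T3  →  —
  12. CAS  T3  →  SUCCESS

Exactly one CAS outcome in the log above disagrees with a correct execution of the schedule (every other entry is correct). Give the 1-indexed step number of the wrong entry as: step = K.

step = 8

Re-executing:
step 1: T3 LOAD ⇒ load; ctr=0 reg=0
step 2: T1 LOAD ⇒ load; ctr=0 reg=0
step 3: T0 LOAD ⇒ load; ctr=0 reg=0
step 4: T3 CAS ⇒ ok; ctr=1 reg=0
step 5: T1 CAS ⇒ retry; ctr=1 reg=0
step 6: T2 LOAD ⇒ load; ctr=1 reg=1
step 7: T2 CAS ⇒ ok; ctr=2 reg=1
step 8: T0 CAS ⇒ retry; ctr=2 reg=0
step 9: T3 LOAD ⇒ load; ctr=2 reg=2
step 10: T3 CAS ⇒ ok; ctr=3 reg=2
step 11: T3 LOAD ⇒ load; ctr=3 reg=3
step 12: T3 CAS ⇒ ok; ctr=4 reg=3
Log disagrees first at step 8.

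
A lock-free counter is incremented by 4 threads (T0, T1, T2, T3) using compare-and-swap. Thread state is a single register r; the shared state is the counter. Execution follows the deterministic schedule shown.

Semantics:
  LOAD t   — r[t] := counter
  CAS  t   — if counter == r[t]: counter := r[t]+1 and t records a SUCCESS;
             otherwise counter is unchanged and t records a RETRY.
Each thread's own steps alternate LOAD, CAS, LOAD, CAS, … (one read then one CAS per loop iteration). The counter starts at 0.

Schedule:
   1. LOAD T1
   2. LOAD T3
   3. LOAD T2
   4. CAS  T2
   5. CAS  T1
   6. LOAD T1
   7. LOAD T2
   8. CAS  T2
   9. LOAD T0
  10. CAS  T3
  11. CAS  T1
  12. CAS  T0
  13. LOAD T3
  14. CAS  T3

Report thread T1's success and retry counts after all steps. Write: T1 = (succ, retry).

T1 = (0, 2)

T1 LOAD — after: cnt=0, r=0 — load
T3 LOAD — after: cnt=0, r=0 — load
T2 LOAD — after: cnt=0, r=0 — load
T2 CAS — after: cnt=1, r=0 — ok
T1 CAS — after: cnt=1, r=0 — retry
T1 LOAD — after: cnt=1, r=1 — load
T2 LOAD — after: cnt=1, r=1 — load
T2 CAS — after: cnt=2, r=1 — ok
T0 LOAD — after: cnt=2, r=2 — load
T3 CAS — after: cnt=2, r=0 — retry
T1 CAS — after: cnt=2, r=1 — retry
T0 CAS — after: cnt=3, r=2 — ok
T3 LOAD — after: cnt=3, r=3 — load
T3 CAS — after: cnt=4, r=3 — ok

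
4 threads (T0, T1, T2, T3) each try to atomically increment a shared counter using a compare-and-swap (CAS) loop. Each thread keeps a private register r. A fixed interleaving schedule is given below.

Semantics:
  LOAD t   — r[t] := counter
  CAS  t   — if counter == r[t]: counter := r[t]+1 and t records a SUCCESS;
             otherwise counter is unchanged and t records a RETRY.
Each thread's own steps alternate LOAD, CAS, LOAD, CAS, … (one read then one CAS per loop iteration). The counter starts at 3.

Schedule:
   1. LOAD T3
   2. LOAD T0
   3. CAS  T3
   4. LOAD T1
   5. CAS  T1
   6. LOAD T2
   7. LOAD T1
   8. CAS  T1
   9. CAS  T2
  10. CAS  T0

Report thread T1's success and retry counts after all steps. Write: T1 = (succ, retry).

T1 = (2, 0)

   1) LOAD T3:  M=3  r_T3=3
   2) LOAD T0:  M=3  r_T0=3
   3) CAS  T3:  M=4  r_T3=3 ✓
   4) LOAD T1:  M=4  r_T1=4
   5) CAS  T1:  M=5  r_T1=4 ✓
   6) LOAD T2:  M=5  r_T2=5
   7) LOAD T1:  M=5  r_T1=5
   8) CAS  T1:  M=6  r_T1=5 ✓
   9) CAS  T2:  M=6  r_T2=5 ✗
  10) CAS  T0:  M=6  r_T0=3 ✗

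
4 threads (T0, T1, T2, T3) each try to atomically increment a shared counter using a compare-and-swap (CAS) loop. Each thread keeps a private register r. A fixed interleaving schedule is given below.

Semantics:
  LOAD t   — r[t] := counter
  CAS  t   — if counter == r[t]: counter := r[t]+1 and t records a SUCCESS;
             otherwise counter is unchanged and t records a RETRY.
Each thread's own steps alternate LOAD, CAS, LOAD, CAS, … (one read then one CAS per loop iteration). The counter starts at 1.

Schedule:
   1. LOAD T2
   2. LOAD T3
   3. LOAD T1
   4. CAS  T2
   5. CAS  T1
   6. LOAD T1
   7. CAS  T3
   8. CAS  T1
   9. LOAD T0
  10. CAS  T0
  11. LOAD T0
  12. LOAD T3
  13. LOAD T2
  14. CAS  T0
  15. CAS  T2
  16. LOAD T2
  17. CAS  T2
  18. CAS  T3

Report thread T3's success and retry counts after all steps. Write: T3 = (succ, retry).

#1 T2 reads 1
#2 T3 reads 1
#3 T1 reads 1
#4 T2 CAS(1→2) writes; counter now 2
#5 T1 CAS(1→2) fails; counter now 2
#6 T1 reads 2
#7 T3 CAS(1→2) fails; counter now 2
#8 T1 CAS(2→3) writes; counter now 3
#9 T0 reads 3
#10 T0 CAS(3→4) writes; counter now 4
#11 T0 reads 4
#12 T3 reads 4
#13 T2 reads 4
#14 T0 CAS(4→5) writes; counter now 5
#15 T2 CAS(4→5) fails; counter now 5
#16 T2 reads 5
#17 T2 CAS(5→6) writes; counter now 6
#18 T3 CAS(4→5) fails; counter now 6

T3 = (0, 2)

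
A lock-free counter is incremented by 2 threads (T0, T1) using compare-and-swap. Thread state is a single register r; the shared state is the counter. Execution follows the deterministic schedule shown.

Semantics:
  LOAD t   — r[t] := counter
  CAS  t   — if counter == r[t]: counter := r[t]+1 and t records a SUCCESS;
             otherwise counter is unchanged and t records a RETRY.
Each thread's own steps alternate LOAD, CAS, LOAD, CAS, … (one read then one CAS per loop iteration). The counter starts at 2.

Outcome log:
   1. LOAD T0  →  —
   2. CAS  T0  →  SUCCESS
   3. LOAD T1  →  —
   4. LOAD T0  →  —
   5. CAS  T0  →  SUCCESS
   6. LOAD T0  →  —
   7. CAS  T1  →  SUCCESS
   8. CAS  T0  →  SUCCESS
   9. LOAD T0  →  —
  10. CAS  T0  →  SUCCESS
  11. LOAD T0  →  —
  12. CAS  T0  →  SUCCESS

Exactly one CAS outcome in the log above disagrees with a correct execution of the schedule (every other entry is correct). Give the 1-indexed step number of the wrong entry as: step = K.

Correct run:
1. LOAD T0 → mem=2 r[T0]=2 [LOAD]
2. CAS T0 → mem=3 r[T0]=2 [OK]
3. LOAD T1 → mem=3 r[T1]=3 [LOAD]
4. LOAD T0 → mem=3 r[T0]=3 [LOAD]
5. CAS T0 → mem=4 r[T0]=3 [OK]
6. LOAD T0 → mem=4 r[T0]=4 [LOAD]
7. CAS T1 → mem=4 r[T1]=3 [RETRY]
8. CAS T0 → mem=5 r[T0]=4 [OK]
9. LOAD T0 → mem=5 r[T0]=5 [LOAD]
10. CAS T0 → mem=6 r[T0]=5 [OK]
11. LOAD T0 → mem=6 r[T0]=6 [LOAD]
12. CAS T0 → mem=7 r[T0]=6 [OK]
Mismatch at 7.

step = 7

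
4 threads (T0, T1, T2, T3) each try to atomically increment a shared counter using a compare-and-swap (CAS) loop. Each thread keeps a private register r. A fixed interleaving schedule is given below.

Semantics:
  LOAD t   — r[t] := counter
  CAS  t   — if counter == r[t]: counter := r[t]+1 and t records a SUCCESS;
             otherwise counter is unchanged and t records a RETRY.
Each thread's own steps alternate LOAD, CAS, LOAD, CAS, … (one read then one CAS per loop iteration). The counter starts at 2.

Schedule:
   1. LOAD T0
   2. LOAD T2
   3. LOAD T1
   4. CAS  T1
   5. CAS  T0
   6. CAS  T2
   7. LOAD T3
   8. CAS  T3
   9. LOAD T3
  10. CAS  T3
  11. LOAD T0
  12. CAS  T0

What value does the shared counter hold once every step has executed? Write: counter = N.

step 1: T0 LOAD ⇒ load; ctr=2 reg=2
step 2: T2 LOAD ⇒ load; ctr=2 reg=2
step 3: T1 LOAD ⇒ load; ctr=2 reg=2
step 4: T1 CAS ⇒ ok; ctr=3 reg=2
step 5: T0 CAS ⇒ retry; ctr=3 reg=2
step 6: T2 CAS ⇒ retry; ctr=3 reg=2
step 7: T3 LOAD ⇒ load; ctr=3 reg=3
step 8: T3 CAS ⇒ ok; ctr=4 reg=3
step 9: T3 LOAD ⇒ load; ctr=4 reg=4
step 10: T3 CAS ⇒ ok; ctr=5 reg=4
step 11: T0 LOAD ⇒ load; ctr=5 reg=5
step 12: T0 CAS ⇒ ok; ctr=6 reg=5

counter = 6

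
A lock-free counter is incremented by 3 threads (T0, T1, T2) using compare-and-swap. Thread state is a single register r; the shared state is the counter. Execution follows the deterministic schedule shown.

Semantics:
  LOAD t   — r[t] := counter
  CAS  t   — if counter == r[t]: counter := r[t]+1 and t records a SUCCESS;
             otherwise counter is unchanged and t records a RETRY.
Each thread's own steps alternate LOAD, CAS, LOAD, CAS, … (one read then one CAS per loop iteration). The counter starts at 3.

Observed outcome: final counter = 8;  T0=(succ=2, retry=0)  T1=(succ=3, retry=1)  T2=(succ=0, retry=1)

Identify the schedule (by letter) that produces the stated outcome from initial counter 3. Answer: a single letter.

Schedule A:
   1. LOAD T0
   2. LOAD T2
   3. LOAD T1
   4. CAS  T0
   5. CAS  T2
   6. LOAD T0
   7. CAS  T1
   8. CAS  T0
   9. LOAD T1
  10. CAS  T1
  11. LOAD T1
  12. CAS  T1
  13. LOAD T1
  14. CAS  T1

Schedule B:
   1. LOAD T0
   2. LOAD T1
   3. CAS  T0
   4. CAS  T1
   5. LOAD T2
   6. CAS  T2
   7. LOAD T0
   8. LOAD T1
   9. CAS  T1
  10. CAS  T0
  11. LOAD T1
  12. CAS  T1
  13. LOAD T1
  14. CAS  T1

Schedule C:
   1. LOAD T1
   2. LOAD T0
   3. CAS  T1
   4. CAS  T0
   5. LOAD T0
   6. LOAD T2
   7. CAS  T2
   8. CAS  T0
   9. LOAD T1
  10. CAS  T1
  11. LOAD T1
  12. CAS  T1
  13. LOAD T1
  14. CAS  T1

A

Tracing schedule A:
T0 LOAD — after: cnt=3, r=3 — load
T2 LOAD — after: cnt=3, r=3 — load
T1 LOAD — after: cnt=3, r=3 — load
T0 CAS — after: cnt=4, r=3 — ok
T2 CAS — after: cnt=4, r=3 — retry
T0 LOAD — after: cnt=4, r=4 — load
T1 CAS — after: cnt=4, r=3 — retry
T0 CAS — after: cnt=5, r=4 — ok
T1 LOAD — after: cnt=5, r=5 — load
T1 CAS — after: cnt=6, r=5 — ok
T1 LOAD — after: cnt=6, r=6 — load
T1 CAS — after: cnt=7, r=6 — ok
T1 LOAD — after: cnt=7, r=7 — load
T1 CAS — after: cnt=8, r=7 — ok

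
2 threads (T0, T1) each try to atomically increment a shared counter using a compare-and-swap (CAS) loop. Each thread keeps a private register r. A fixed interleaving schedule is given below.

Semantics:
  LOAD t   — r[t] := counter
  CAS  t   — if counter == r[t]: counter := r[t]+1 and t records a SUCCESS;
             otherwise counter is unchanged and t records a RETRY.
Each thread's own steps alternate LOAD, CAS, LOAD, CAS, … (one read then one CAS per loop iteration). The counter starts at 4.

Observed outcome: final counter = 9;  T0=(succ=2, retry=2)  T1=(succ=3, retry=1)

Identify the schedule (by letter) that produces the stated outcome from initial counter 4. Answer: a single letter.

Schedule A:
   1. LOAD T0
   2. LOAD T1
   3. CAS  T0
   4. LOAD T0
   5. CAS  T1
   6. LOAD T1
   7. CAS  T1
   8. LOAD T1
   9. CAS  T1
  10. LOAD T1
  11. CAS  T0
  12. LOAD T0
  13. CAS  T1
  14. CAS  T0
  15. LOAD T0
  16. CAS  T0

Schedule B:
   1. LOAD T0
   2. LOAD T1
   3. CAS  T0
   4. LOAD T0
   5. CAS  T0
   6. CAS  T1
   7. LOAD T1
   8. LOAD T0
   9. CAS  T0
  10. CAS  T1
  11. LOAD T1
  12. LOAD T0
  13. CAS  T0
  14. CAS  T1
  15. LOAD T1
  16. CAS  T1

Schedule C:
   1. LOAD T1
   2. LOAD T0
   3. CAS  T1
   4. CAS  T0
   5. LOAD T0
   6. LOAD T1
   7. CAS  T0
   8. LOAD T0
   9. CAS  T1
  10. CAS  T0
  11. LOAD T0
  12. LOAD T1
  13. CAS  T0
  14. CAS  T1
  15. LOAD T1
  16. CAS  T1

Tracing schedule A:
1. LOAD T0 → mem=4 r[T0]=4 [LOAD]
2. LOAD T1 → mem=4 r[T1]=4 [LOAD]
3. CAS T0 → mem=5 r[T0]=4 [OK]
4. LOAD T0 → mem=5 r[T0]=5 [LOAD]
5. CAS T1 → mem=5 r[T1]=4 [RETRY]
6. LOAD T1 → mem=5 r[T1]=5 [LOAD]
7. CAS T1 → mem=6 r[T1]=5 [OK]
8. LOAD T1 → mem=6 r[T1]=6 [LOAD]
9. CAS T1 → mem=7 r[T1]=6 [OK]
10. LOAD T1 → mem=7 r[T1]=7 [LOAD]
11. CAS T0 → mem=7 r[T0]=5 [RETRY]
12. LOAD T0 → mem=7 r[T0]=7 [LOAD]
13. CAS T1 → mem=8 r[T1]=7 [OK]
14. CAS T0 → mem=8 r[T0]=7 [RETRY]
15. LOAD T0 → mem=8 r[T0]=8 [LOAD]
16. CAS T0 → mem=9 r[T0]=8 [OK]

A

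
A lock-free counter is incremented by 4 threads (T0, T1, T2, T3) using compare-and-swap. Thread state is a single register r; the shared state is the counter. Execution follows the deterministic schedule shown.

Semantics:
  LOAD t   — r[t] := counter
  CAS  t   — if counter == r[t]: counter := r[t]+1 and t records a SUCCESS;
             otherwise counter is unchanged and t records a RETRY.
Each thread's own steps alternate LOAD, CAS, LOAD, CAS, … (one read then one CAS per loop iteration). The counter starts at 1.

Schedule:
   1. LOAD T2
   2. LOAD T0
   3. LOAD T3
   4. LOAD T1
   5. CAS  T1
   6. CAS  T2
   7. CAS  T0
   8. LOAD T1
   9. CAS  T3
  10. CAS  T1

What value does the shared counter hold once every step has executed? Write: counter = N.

   1) LOAD T2:  M=1  r_T2=1
   2) LOAD T0:  M=1  r_T0=1
   3) LOAD T3:  M=1  r_T3=1
   4) LOAD T1:  M=1  r_T1=1
   5) CAS  T1:  M=2  r_T1=1 ✓
   6) CAS  T2:  M=2  r_T2=1 ✗
   7) CAS  T0:  M=2  r_T0=1 ✗
   8) LOAD T1:  M=2  r_T1=2
   9) CAS  T3:  M=2  r_T3=1 ✗
  10) CAS  T1:  M=3  r_T1=2 ✓

counter = 3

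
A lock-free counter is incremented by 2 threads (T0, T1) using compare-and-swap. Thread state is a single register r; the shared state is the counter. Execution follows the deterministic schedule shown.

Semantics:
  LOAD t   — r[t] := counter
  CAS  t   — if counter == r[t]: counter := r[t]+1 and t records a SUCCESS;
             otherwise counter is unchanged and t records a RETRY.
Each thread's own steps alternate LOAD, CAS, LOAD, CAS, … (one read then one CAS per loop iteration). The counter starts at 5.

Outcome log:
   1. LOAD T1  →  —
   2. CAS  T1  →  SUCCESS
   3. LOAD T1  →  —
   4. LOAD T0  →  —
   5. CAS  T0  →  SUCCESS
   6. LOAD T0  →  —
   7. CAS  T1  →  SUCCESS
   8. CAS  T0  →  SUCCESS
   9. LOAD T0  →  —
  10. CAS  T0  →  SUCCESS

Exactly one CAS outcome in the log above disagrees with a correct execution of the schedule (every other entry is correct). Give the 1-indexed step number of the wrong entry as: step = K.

step = 7

Reference trace:
#1 T1 reads 5
#2 T1 CAS(5→6) writes; counter now 6
#3 T1 reads 6
#4 T0 reads 6
#5 T0 CAS(6→7) writes; counter now 7
#6 T0 reads 7
#7 T1 CAS(6→7) fails; counter now 7
#8 T0 CAS(7→8) writes; counter now 8
#9 T0 reads 8
#10 T0 CAS(8→9) writes; counter now 9
Log disagrees first at step 7.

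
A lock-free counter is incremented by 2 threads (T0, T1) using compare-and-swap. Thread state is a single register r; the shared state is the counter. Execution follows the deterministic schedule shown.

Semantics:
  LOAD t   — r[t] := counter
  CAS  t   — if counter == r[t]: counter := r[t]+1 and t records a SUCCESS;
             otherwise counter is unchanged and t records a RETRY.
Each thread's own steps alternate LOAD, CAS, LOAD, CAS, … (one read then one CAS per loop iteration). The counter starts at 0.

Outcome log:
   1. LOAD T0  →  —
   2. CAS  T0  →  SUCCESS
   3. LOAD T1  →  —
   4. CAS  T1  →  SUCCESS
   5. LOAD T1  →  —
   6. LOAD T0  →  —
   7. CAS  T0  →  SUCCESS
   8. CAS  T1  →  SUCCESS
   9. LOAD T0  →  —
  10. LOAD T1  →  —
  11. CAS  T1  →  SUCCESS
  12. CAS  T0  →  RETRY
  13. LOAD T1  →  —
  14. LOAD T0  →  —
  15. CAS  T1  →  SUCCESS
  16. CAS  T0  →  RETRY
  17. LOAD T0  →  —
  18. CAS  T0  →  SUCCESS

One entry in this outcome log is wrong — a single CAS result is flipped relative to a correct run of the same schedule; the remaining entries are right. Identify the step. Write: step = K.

Correct run:
#1 T0 reads 0
#2 T0 CAS(0→1) writes; counter now 1
#3 T1 reads 1
#4 T1 CAS(1→2) writes; counter now 2
#5 T1 reads 2
#6 T0 reads 2
#7 T0 CAS(2→3) writes; counter now 3
#8 T1 CAS(2→3) fails; counter now 3
#9 T0 reads 3
#10 T1 reads 3
#11 T1 CAS(3→4) writes; counter now 4
#12 T0 CAS(3→4) fails; counter now 4
#13 T1 reads 4
#14 T0 reads 4
#15 T1 CAS(4→5) writes; counter now 5
#16 T0 CAS(4→5) fails; counter now 5
#17 T0 reads 5
#18 T0 CAS(5→6) writes; counter now 6
Log disagrees first at step 8.

step = 8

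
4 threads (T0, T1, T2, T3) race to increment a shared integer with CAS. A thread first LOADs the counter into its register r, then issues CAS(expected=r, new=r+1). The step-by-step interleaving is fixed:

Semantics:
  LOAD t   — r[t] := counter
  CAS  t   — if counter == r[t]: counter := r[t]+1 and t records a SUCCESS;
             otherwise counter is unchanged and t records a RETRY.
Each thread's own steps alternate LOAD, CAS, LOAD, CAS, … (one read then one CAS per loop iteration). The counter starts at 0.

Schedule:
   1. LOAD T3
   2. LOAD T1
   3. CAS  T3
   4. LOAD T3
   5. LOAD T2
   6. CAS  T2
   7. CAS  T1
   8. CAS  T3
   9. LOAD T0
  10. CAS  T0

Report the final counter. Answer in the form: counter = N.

counter = 3

1. LOAD T3 → mem=0 r[T3]=0 [LOAD]
2. LOAD T1 → mem=0 r[T1]=0 [LOAD]
3. CAS T3 → mem=1 r[T3]=0 [OK]
4. LOAD T3 → mem=1 r[T3]=1 [LOAD]
5. LOAD T2 → mem=1 r[T2]=1 [LOAD]
6. CAS T2 → mem=2 r[T2]=1 [OK]
7. CAS T1 → mem=2 r[T1]=0 [RETRY]
8. CAS T3 → mem=2 r[T3]=1 [RETRY]
9. LOAD T0 → mem=2 r[T0]=2 [LOAD]
10. CAS T0 → mem=3 r[T0]=2 [OK]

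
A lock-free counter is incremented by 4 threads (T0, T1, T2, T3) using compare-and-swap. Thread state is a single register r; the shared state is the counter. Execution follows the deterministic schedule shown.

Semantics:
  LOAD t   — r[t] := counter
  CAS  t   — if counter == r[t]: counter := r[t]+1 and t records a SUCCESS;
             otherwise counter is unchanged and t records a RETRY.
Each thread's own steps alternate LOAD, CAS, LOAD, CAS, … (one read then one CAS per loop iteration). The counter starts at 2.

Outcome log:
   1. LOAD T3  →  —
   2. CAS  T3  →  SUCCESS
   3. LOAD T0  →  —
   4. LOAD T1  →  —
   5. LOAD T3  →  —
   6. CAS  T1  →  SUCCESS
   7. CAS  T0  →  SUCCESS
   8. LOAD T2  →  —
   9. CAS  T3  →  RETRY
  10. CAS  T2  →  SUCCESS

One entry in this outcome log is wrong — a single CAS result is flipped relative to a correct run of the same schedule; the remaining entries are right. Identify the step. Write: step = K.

Correct run:
#1 T3 reads 2
#2 T3 CAS(2→3) writes; counter now 3
#3 T0 reads 3
#4 T1 reads 3
#5 T3 reads 3
#6 T1 CAS(3→4) writes; counter now 4
#7 T0 CAS(3→4) fails; counter now 4
#8 T2 reads 4
#9 T3 CAS(3→4) fails; counter now 4
#10 T2 CAS(4→5) writes; counter now 5
Log disagrees first at step 7.

step = 7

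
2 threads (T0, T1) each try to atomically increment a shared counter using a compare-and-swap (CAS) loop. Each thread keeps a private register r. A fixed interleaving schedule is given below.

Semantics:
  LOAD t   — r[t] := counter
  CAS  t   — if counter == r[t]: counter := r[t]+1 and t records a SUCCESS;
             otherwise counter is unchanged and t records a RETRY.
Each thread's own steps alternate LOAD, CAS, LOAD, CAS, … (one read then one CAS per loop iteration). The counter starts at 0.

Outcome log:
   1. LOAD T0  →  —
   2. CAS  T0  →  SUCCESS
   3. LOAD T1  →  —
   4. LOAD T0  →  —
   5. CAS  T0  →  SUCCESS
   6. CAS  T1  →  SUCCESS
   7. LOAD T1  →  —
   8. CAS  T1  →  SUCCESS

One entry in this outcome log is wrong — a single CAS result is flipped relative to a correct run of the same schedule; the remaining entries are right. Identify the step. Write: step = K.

Correct run:
[1] T0.load  rd  (counter 0, T0.r 0)
[2] T0.cas  hit  (counter 1, T0.r 0)
[3] T1.load  rd  (counter 1, T1.r 1)
[4] T0.load  rd  (counter 1, T0.r 1)
[5] T0.cas  hit  (counter 2, T0.r 1)
[6] T1.cas  miss  (counter 2, T1.r 1)
[7] T1.load  rd  (counter 2, T1.r 2)
[8] T1.cas  hit  (counter 3, T1.r 2)
Flip is step 6.

step = 6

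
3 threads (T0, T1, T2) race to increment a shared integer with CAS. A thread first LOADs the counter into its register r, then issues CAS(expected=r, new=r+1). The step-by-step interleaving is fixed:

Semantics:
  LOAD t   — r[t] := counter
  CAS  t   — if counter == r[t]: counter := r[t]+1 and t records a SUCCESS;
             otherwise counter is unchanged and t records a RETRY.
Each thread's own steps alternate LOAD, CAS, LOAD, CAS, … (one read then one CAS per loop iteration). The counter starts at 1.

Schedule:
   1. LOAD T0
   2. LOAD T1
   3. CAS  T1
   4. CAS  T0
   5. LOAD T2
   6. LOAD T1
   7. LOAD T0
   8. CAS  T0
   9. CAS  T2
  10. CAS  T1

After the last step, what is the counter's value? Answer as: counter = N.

step 1: T0 LOAD ⇒ load; ctr=1 reg=1
step 2: T1 LOAD ⇒ load; ctr=1 reg=1
step 3: T1 CAS ⇒ ok; ctr=2 reg=1
step 4: T0 CAS ⇒ retry; ctr=2 reg=1
step 5: T2 LOAD ⇒ load; ctr=2 reg=2
step 6: T1 LOAD ⇒ load; ctr=2 reg=2
step 7: T0 LOAD ⇒ load; ctr=2 reg=2
step 8: T0 CAS ⇒ ok; ctr=3 reg=2
step 9: T2 CAS ⇒ retry; ctr=3 reg=2
step 10: T1 CAS ⇒ retry; ctr=3 reg=2

counter = 3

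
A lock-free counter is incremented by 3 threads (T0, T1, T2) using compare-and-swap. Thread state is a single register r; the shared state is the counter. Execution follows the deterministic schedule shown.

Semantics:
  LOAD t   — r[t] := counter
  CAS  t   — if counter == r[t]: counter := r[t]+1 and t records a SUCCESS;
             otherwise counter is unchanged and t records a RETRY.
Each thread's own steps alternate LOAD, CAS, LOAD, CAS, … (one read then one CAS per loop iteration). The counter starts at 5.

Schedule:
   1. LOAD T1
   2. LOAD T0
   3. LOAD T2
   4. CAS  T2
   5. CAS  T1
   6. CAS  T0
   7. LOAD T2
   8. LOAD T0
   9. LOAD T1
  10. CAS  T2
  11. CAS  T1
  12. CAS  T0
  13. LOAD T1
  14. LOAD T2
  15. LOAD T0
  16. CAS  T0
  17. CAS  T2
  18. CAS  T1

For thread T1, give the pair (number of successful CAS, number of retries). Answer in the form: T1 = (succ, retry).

T1 = (0, 3)

T1 LOAD — after: cnt=5, r=5 — load
T0 LOAD — after: cnt=5, r=5 — load
T2 LOAD — after: cnt=5, r=5 — load
T2 CAS — after: cnt=6, r=5 — ok
T1 CAS — after: cnt=6, r=5 — retry
T0 CAS — after: cnt=6, r=5 — retry
T2 LOAD — after: cnt=6, r=6 — load
T0 LOAD — after: cnt=6, r=6 — load
T1 LOAD — after: cnt=6, r=6 — load
T2 CAS — after: cnt=7, r=6 — ok
T1 CAS — after: cnt=7, r=6 — retry
T0 CAS — after: cnt=7, r=6 — retry
T1 LOAD — after: cnt=7, r=7 — load
T2 LOAD — after: cnt=7, r=7 — load
T0 LOAD — after: cnt=7, r=7 — load
T0 CAS — after: cnt=8, r=7 — ok
T2 CAS — after: cnt=8, r=7 — retry
T1 CAS — after: cnt=8, r=7 — retry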